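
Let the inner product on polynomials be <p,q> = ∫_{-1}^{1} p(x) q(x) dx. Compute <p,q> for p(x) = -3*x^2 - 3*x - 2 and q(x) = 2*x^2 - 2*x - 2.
<p,q> = 164/15

Expand the product: p(x)·q(x) = -6*x^4 + 8*x^2 + 10*x + 4.
∫_{-1}^{1} of each monomial x^k gives [2/(k+1) if k even, 0 if k odd]. Integrating term-by-term (or equivalently evaluating the antiderivative F(x) = -6*x^5/5 + 8*x^3/3 + 5*x^2 + 4*x at the endpoints):
  F(1) − F(−1) = 157/15 − (-7/15) = 164/15.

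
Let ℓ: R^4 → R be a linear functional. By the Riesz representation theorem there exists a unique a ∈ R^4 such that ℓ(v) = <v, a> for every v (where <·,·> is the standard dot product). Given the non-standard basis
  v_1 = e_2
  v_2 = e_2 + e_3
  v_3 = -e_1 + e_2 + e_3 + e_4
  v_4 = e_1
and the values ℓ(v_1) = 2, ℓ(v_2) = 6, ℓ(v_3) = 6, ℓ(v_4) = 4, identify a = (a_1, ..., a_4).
a = (4, 2, 4, 4)

Write a = (a_1, ..., a_4) in the standard basis. For each basis vector v_i, ℓ(v_i) = <v_i, a> is a linear equation in the a_j's. Collect the n equations into a matrix system V a = ℓ, where row i of V is v_i (expressed in the standard basis). Since V is invertible (lower-triangular with 1s on the diagonal, up to permutation), solve by back-substitution:
  V =
[[0, 1, 0, 0],
 [0, 1, 1, 0],
 [-1, 1, 1, 1],
 [1, 0, 0, 0]]
  V a = (2, 6, 6, 4)
Solving gives a = (4, 2, 4, 4).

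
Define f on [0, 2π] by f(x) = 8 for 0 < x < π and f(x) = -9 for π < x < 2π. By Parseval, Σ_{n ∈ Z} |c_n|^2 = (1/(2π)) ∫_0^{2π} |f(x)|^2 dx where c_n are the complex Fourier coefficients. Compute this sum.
Σ |c_n|^2 = 145/2

Parseval equates the L^2 energy of f (normalised by 1/(2π)) with the ℓ^2 sum of its Fourier coefficients: (1/(2π)) ∫_0^{2π} |f|^2 = Σ |c_n|^2.
Compute the left side: (1/(2π)) [∫_0^π 8^2 dx + ∫_π^{2π} (-9)^2 dx] = (1/(2π)) · (64π + 81π) = (64 + 81)/2 = 145/2.
So Σ_{n ∈ Z} |c_n|^2 = 145/2.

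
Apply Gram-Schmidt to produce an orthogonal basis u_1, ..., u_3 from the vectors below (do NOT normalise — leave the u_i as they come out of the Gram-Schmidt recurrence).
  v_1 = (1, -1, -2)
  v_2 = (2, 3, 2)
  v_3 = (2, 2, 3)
Orthogonal basis:
  u_1 = (1, -1, -2)
  u_2 = (17/6, 13/6, 1/3)
  u_3 = (4/7, -6/7, 5/7)

Apply the Gram-Schmidt recurrence
  u_1 = v_1
  u_i = v_i − Σ_{j<i} ((v_i · u_j) / (u_j · u_j)) · u_j.

Step by step this gives:
  u_1 = (1, -1, -2)
  u_2 = (17/6, 13/6, 1/3)
  u_3 = (4/7, -6/7, 5/7)

Orthogonality check:
  u_2 · u_1 = 0 (should be 0)
  u_3 · u_1 = 0 (should be 0)
  u_3 · u_2 = 0 (should be 0)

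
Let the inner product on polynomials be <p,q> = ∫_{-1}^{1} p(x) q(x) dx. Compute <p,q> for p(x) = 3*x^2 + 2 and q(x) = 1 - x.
<p,q> = 6

Expand the product: p(x)·q(x) = -3*x^3 + 3*x^2 - 2*x + 2.
∫_{-1}^{1} of each monomial x^k gives [2/(k+1) if k even, 0 if k odd]. Integrating term-by-term (or equivalently evaluating the antiderivative F(x) = -3*x^4/4 + x^3 - x^2 + 2*x at the endpoints):
  F(1) − F(−1) = 5/4 − (-19/4) = 6.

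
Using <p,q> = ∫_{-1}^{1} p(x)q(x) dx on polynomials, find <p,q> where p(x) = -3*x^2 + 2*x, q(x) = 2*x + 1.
<p,q> = 2/3

Expand the product: p(x)·q(x) = -6*x^3 + x^2 + 2*x.
∫_{-1}^{1} of each monomial x^k gives [2/(k+1) if k even, 0 if k odd]. Integrating term-by-term (or equivalently evaluating the antiderivative F(x) = -3*x^4/2 + x^3/3 + x^2 at the endpoints):
  F(1) − F(−1) = -1/6 − (-5/6) = 2/3.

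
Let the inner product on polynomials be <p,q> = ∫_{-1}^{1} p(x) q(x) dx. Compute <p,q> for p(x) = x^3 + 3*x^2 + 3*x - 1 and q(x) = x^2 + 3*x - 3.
<p,q> = 116/15

Expand the product: p(x)·q(x) = x^5 + 6*x^4 + 9*x^3 - x^2 - 12*x + 3.
∫_{-1}^{1} of each monomial x^k gives [2/(k+1) if k even, 0 if k odd]. Integrating term-by-term (or equivalently evaluating the antiderivative F(x) = x^6/6 + 6*x^5/5 + 9*x^4/4 - x^3/3 - 6*x^2 + 3*x at the endpoints):
  F(1) − F(−1) = 17/60 − (-149/20) = 116/15.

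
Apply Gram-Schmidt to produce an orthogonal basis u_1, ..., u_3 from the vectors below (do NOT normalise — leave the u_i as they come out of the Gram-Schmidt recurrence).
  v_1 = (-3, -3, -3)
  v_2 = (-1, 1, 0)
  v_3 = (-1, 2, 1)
Orthogonal basis:
  u_1 = (-3, -3, -3)
  u_2 = (-1, 1, 0)
  u_3 = (-1/6, -1/6, 1/3)

Apply the Gram-Schmidt recurrence
  u_1 = v_1
  u_i = v_i − Σ_{j<i} ((v_i · u_j) / (u_j · u_j)) · u_j.

Step by step this gives:
  u_1 = (-3, -3, -3)
  u_2 = (-1, 1, 0)
  u_3 = (-1/6, -1/6, 1/3)

Orthogonality check:
  u_2 · u_1 = 0 (should be 0)
  u_3 · u_1 = 0 (should be 0)
  u_3 · u_2 = 0 (should be 0)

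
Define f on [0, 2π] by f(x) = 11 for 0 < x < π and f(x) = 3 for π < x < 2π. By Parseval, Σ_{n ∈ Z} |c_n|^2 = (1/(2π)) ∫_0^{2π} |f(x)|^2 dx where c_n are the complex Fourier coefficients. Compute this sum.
Σ |c_n|^2 = 65

Parseval equates the L^2 energy of f (normalised by 1/(2π)) with the ℓ^2 sum of its Fourier coefficients: (1/(2π)) ∫_0^{2π} |f|^2 = Σ |c_n|^2.
Compute the left side: (1/(2π)) [∫_0^π 11^2 dx + ∫_π^{2π} 3^2 dx] = (1/(2π)) · (121π + 9π) = (121 + 9)/2 = 65.
So Σ_{n ∈ Z} |c_n|^2 = 65.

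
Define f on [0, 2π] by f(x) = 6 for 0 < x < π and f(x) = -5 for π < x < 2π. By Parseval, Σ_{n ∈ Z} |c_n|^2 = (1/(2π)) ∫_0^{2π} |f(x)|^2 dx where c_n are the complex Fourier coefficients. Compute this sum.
Σ |c_n|^2 = 61/2

Parseval equates the L^2 energy of f (normalised by 1/(2π)) with the ℓ^2 sum of its Fourier coefficients: (1/(2π)) ∫_0^{2π} |f|^2 = Σ |c_n|^2.
Compute the left side: (1/(2π)) [∫_0^π 6^2 dx + ∫_π^{2π} (-5)^2 dx] = (1/(2π)) · (36π + 25π) = (36 + 25)/2 = 61/2.
So Σ_{n ∈ Z} |c_n|^2 = 61/2.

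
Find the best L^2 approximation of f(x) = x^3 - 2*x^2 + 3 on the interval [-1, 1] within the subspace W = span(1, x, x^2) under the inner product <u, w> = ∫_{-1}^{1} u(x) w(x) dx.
g(x) = -2*x^2 + 3*x/5 + 3

The best approximation g ∈ W is the orthogonal projection of f onto W. Writing g = a_0 + a_1 x + a_2 x^2, the coefficients solve the normal equations G · a = b where
  G_{ij} = <φ_i, φ_j> and b_i = <f, φ_i>, with φ_0 = 1, φ_1 = x, φ_2 = x^2.
G =
  [2, 0, 2/3]
  [0, 2/3, 0]
  [2/3, 0, 2/5],
b = (14/3, 2/5, 6/5).
Solving gives a_0 = 3, a_1 = 3/5, a_2 = -2, so
  g(x) = -2*x^2 + 3*x/5 + 3.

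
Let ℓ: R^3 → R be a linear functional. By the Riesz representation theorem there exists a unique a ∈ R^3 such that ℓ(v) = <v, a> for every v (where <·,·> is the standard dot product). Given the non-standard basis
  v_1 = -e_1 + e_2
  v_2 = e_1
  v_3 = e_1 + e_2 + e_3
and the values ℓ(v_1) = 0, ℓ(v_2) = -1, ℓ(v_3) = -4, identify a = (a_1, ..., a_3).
a = (-1, -1, -2)

Write a = (a_1, ..., a_3) in the standard basis. For each basis vector v_i, ℓ(v_i) = <v_i, a> is a linear equation in the a_j's. Collect the n equations into a matrix system V a = ℓ, where row i of V is v_i (expressed in the standard basis). Since V is invertible (lower-triangular with 1s on the diagonal, up to permutation), solve by back-substitution:
  V =
[[-1, 1, 0],
 [1, 0, 0],
 [1, 1, 1]]
  V a = (0, -1, -4)
Solving gives a = (-1, -1, -2).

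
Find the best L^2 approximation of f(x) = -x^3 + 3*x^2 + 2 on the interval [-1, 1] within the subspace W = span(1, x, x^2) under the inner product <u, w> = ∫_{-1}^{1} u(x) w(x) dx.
g(x) = 3*x^2 - 3*x/5 + 2

The best approximation g ∈ W is the orthogonal projection of f onto W. Writing g = a_0 + a_1 x + a_2 x^2, the coefficients solve the normal equations G · a = b where
  G_{ij} = <φ_i, φ_j> and b_i = <f, φ_i>, with φ_0 = 1, φ_1 = x, φ_2 = x^2.
G =
  [2, 0, 2/3]
  [0, 2/3, 0]
  [2/3, 0, 2/5],
b = (6, -2/5, 38/15).
Solving gives a_0 = 2, a_1 = -3/5, a_2 = 3, so
  g(x) = 3*x^2 - 3*x/5 + 2.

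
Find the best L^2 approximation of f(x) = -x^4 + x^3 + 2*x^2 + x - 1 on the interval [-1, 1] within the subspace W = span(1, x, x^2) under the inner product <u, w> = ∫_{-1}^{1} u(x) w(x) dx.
g(x) = 8*x^2/7 + 8*x/5 - 32/35

The best approximation g ∈ W is the orthogonal projection of f onto W. Writing g = a_0 + a_1 x + a_2 x^2, the coefficients solve the normal equations G · a = b where
  G_{ij} = <φ_i, φ_j> and b_i = <f, φ_i>, with φ_0 = 1, φ_1 = x, φ_2 = x^2.
G =
  [2, 0, 2/3]
  [0, 2/3, 0]
  [2/3, 0, 2/5],
b = (-16/15, 16/15, -16/105).
Solving gives a_0 = -32/35, a_1 = 8/5, a_2 = 8/7, so
  g(x) = 8*x^2/7 + 8*x/5 - 32/35.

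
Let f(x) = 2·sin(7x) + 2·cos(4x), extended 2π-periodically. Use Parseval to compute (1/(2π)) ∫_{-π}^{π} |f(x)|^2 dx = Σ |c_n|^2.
Σ |c_n|^2 = 4

Expand |f|^2 and use orthogonality of {sin(nx), cos(mx)} on [-π, π]:
  ∫_{-π}^{π} sin(nx)^2 dx = π, ∫ cos(mx)^2 dx = π, and cross terms integrate to 0.
So ∫_{-π}^{π} f(x)^2 dx = 2^2 · π + 2^2 · π = (4 + 4)π.
Divide by 2π: (4 + 4)/2 = 4.
By Parseval, this equals Σ |c_n|^2.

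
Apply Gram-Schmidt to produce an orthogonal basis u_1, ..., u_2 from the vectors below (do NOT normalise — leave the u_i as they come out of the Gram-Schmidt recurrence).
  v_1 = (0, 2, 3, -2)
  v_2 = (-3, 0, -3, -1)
Orthogonal basis:
  u_1 = (0, 2, 3, -2)
  u_2 = (-3, 14/17, -30/17, -31/17)

Apply the Gram-Schmidt recurrence
  u_1 = v_1
  u_i = v_i − Σ_{j<i} ((v_i · u_j) / (u_j · u_j)) · u_j.

Step by step this gives:
  u_1 = (0, 2, 3, -2)
  u_2 = (-3, 14/17, -30/17, -31/17)

Orthogonality check:
  u_2 · u_1 = 0 (should be 0)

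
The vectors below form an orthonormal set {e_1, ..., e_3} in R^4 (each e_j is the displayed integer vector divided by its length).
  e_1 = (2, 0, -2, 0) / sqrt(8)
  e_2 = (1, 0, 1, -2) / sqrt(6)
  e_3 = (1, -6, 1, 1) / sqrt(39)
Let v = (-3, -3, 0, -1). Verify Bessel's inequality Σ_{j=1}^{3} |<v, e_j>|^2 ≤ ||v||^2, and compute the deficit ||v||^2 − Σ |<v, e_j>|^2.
Σ |<v, e_j>|^2 = 126/13; ||v||^2 = 19; deficit = 121/13

Write each e_j = u_j / sqrt(<u_j, u_j>) where u_j is the displayed integer vector. Then <v, e_j> = <v, u_j> / sqrt(<u_j, u_j>), so |<v, e_j>|^2 = <v, u_j>^2 / <u_j, u_j>.
Coefficients: <v, e_1> = -6/sqrt(8), <v, e_2> = -1/sqrt(6), <v, e_3> = 14/sqrt(39).
Square and sum: Σ |<v, e_j>|^2 = 126/13.
Compute ||v||^2 = v·v = 19.
Deficit = 19 − 126/13 = 121/13 ≥ 0, confirming Bessel's inequality. (The deficit equals ||v − Σ <v,e_j> e_j||^2, the squared distance from v to span{e_j}.)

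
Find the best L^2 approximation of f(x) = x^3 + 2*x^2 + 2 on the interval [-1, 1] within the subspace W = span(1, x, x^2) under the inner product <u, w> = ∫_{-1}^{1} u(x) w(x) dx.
g(x) = 2*x^2 + 3*x/5 + 2

The best approximation g ∈ W is the orthogonal projection of f onto W. Writing g = a_0 + a_1 x + a_2 x^2, the coefficients solve the normal equations G · a = b where
  G_{ij} = <φ_i, φ_j> and b_i = <f, φ_i>, with φ_0 = 1, φ_1 = x, φ_2 = x^2.
G =
  [2, 0, 2/3]
  [0, 2/3, 0]
  [2/3, 0, 2/5],
b = (16/3, 2/5, 32/15).
Solving gives a_0 = 2, a_1 = 3/5, a_2 = 2, so
  g(x) = 2*x^2 + 3*x/5 + 2.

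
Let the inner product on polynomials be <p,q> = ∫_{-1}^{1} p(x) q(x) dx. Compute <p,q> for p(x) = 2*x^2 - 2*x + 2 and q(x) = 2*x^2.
<p,q> = 64/15

Expand the product: p(x)·q(x) = 4*x^4 - 4*x^3 + 4*x^2.
∫_{-1}^{1} of each monomial x^k gives [2/(k+1) if k even, 0 if k odd]. Integrating term-by-term (or equivalently evaluating the antiderivative F(x) = 4*x^5/5 - x^4 + 4*x^3/3 at the endpoints):
  F(1) − F(−1) = 17/15 − (-47/15) = 64/15.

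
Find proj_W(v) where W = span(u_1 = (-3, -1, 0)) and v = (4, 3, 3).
proj_W(v) = (9/2, 3/2, 0)

Set up U = [u_1 | ... | u_1] ∈ R^(3×1). The projector onto W = col(U) is P = U (U^T U)^(-1) U^T.
Compute U^T U =
  [10],
and U^T v = (-15).
Solve U^T U · c = U^T v for the coefficients: c = (-3/2). The projection is proj_W(v) = U c.
Check: (v - proj_W(v)) · u_1 = 0  (should be 0).
Result: proj_W(v) = (9/2, 3/2, 0).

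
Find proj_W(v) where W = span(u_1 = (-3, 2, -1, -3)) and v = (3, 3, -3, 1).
proj_W(v) = (9/23, -6/23, 3/23, 9/23)

Set up U = [u_1 | ... | u_1] ∈ R^(4×1). The projector onto W = col(U) is P = U (U^T U)^(-1) U^T.
Compute U^T U =
  [23],
and U^T v = (-3).
Solve U^T U · c = U^T v for the coefficients: c = (-3/23). The projection is proj_W(v) = U c.
Check: (v - proj_W(v)) · u_1 = 0  (should be 0).
Result: proj_W(v) = (9/23, -6/23, 3/23, 9/23).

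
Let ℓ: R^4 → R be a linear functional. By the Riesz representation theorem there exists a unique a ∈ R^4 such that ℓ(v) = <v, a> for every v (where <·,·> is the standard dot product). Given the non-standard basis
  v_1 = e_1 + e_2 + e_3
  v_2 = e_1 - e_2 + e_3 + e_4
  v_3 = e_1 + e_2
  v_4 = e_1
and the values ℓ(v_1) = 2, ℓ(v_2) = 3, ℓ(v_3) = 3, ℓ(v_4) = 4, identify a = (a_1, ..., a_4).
a = (4, -1, -1, -1)

Write a = (a_1, ..., a_4) in the standard basis. For each basis vector v_i, ℓ(v_i) = <v_i, a> is a linear equation in the a_j's. Collect the n equations into a matrix system V a = ℓ, where row i of V is v_i (expressed in the standard basis). Since V is invertible (lower-triangular with 1s on the diagonal, up to permutation), solve by back-substitution:
  V =
[[1, 1, 1, 0],
 [1, -1, 1, 1],
 [1, 1, 0, 0],
 [1, 0, 0, 0]]
  V a = (2, 3, 3, 4)
Solving gives a = (4, -1, -1, -1).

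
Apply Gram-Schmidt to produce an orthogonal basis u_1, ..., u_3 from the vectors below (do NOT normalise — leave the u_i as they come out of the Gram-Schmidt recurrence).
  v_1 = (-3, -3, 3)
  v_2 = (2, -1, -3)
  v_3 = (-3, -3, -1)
Orthogonal basis:
  u_1 = (-3, -3, 3)
  u_2 = (2/3, -7/3, -5/3)
  u_3 = (-24/13, 6/13, -18/13)

Apply the Gram-Schmidt recurrence
  u_1 = v_1
  u_i = v_i − Σ_{j<i} ((v_i · u_j) / (u_j · u_j)) · u_j.

Step by step this gives:
  u_1 = (-3, -3, 3)
  u_2 = (2/3, -7/3, -5/3)
  u_3 = (-24/13, 6/13, -18/13)

Orthogonality check:
  u_2 · u_1 = 0 (should be 0)
  u_3 · u_1 = 0 (should be 0)
  u_3 · u_2 = 0 (should be 0)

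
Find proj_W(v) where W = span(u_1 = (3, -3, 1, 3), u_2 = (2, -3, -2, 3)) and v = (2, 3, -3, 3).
proj_W(v) = (1/122, -54/61, -285/122, 54/61)

Set up U = [u_1 | ... | u_2] ∈ R^(4×2). The projector onto W = col(U) is P = U (U^T U)^(-1) U^T.
Compute U^T U =
  [28, 22]
  [22, 26],
and U^T v = (3, 10).
Solve U^T U · c = U^T v for the coefficients: c = (-71/122, 107/122). The projection is proj_W(v) = U c.
Check: (v - proj_W(v)) · u_1 = 0  (should be 0).
Check: (v - proj_W(v)) · u_2 = 0  (should be 0).
Result: proj_W(v) = (1/122, -54/61, -285/122, 54/61).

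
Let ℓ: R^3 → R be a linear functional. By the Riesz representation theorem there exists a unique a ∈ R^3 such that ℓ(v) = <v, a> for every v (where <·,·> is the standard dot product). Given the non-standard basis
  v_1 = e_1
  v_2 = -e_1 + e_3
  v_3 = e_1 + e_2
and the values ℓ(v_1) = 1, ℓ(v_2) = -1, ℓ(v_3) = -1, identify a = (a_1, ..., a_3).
a = (1, -2, 0)

Write a = (a_1, ..., a_3) in the standard basis. For each basis vector v_i, ℓ(v_i) = <v_i, a> is a linear equation in the a_j's. Collect the n equations into a matrix system V a = ℓ, where row i of V is v_i (expressed in the standard basis). Since V is invertible (lower-triangular with 1s on the diagonal, up to permutation), solve by back-substitution:
  V =
[[1, 0, 0],
 [-1, 0, 1],
 [1, 1, 0]]
  V a = (1, -1, -1)
Solving gives a = (1, -2, 0).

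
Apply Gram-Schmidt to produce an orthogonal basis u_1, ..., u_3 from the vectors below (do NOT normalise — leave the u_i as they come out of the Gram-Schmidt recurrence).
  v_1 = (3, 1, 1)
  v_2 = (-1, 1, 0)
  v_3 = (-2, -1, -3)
Orthogonal basis:
  u_1 = (3, 1, 1)
  u_2 = (-5/11, 13/11, 2/11)
  u_3 = (1/2, 1/2, -2)

Apply the Gram-Schmidt recurrence
  u_1 = v_1
  u_i = v_i − Σ_{j<i} ((v_i · u_j) / (u_j · u_j)) · u_j.

Step by step this gives:
  u_1 = (3, 1, 1)
  u_2 = (-5/11, 13/11, 2/11)
  u_3 = (1/2, 1/2, -2)

Orthogonality check:
  u_2 · u_1 = 0 (should be 0)
  u_3 · u_1 = 0 (should be 0)
  u_3 · u_2 = 0 (should be 0)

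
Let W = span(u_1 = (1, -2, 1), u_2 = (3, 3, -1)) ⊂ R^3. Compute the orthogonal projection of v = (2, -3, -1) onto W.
proj_W(v) = (173/98, -101/49, 109/98)

Set up U = [u_1 | ... | u_2] ∈ R^(3×2). The projector onto W = col(U) is P = U (U^T U)^(-1) U^T.
Compute U^T U =
  [6, -4]
  [-4, 19],
and U^T v = (7, -2).
Solve U^T U · c = U^T v for the coefficients: c = (125/98, 8/49). The projection is proj_W(v) = U c.
Check: (v - proj_W(v)) · u_1 = 0  (should be 0).
Check: (v - proj_W(v)) · u_2 = 0  (should be 0).
Result: proj_W(v) = (173/98, -101/49, 109/98).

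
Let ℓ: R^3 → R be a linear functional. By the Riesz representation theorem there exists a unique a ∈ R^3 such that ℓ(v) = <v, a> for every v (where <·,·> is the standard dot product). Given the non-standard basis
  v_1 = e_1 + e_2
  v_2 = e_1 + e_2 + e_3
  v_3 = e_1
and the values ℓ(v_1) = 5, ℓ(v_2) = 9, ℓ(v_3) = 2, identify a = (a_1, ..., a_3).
a = (2, 3, 4)

Write a = (a_1, ..., a_3) in the standard basis. For each basis vector v_i, ℓ(v_i) = <v_i, a> is a linear equation in the a_j's. Collect the n equations into a matrix system V a = ℓ, where row i of V is v_i (expressed in the standard basis). Since V is invertible (lower-triangular with 1s on the diagonal, up to permutation), solve by back-substitution:
  V =
[[1, 1, 0],
 [1, 1, 1],
 [1, 0, 0]]
  V a = (5, 9, 2)
Solving gives a = (2, 3, 4).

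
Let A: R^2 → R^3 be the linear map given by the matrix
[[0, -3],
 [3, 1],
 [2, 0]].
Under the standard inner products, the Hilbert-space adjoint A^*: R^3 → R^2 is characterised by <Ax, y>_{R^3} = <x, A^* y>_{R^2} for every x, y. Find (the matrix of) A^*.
A^* = A^T =
[[0, 3, 2],
 [-3, 1, 0]]

For real matrices with standard dot products, the defining identity <Ax, y> = <x, A^* y> gives (Ax)^T y = x^T (A^*) y, i.e. x^T A^T y = x^T (A^*) y. Since this holds for all x, y, we must have A^* = A^T. Therefore
A^* =
[[0, 3, 2],
 [-3, 1, 0]].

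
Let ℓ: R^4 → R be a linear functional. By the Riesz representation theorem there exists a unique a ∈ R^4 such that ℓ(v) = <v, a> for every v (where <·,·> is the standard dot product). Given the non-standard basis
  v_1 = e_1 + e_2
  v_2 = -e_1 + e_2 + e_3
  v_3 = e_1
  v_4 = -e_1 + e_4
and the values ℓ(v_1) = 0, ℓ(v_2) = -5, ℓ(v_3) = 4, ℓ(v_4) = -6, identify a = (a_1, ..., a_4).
a = (4, -4, 3, -2)

Write a = (a_1, ..., a_4) in the standard basis. For each basis vector v_i, ℓ(v_i) = <v_i, a> is a linear equation in the a_j's. Collect the n equations into a matrix system V a = ℓ, where row i of V is v_i (expressed in the standard basis). Since V is invertible (lower-triangular with 1s on the diagonal, up to permutation), solve by back-substitution:
  V =
[[1, 1, 0, 0],
 [-1, 1, 1, 0],
 [1, 0, 0, 0],
 [-1, 0, 0, 1]]
  V a = (0, -5, 4, -6)
Solving gives a = (4, -4, 3, -2).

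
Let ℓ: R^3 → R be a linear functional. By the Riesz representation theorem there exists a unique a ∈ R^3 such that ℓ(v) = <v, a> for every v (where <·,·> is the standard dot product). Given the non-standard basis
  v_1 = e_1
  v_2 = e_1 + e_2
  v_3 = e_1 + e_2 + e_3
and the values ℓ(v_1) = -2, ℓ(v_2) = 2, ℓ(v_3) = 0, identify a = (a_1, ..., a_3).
a = (-2, 4, -2)

Write a = (a_1, ..., a_3) in the standard basis. For each basis vector v_i, ℓ(v_i) = <v_i, a> is a linear equation in the a_j's. Collect the n equations into a matrix system V a = ℓ, where row i of V is v_i (expressed in the standard basis). Since V is invertible (lower-triangular with 1s on the diagonal, up to permutation), solve by back-substitution:
  V =
[[1, 0, 0],
 [1, 1, 0],
 [1, 1, 1]]
  V a = (-2, 2, 0)
Solving gives a = (-2, 4, -2).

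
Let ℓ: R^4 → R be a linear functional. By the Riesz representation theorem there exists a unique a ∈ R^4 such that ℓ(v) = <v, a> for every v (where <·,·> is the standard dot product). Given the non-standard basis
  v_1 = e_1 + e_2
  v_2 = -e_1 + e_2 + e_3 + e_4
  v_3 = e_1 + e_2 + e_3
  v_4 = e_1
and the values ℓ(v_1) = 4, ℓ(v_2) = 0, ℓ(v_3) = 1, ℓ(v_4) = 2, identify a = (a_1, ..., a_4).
a = (2, 2, -3, 3)

Write a = (a_1, ..., a_4) in the standard basis. For each basis vector v_i, ℓ(v_i) = <v_i, a> is a linear equation in the a_j's. Collect the n equations into a matrix system V a = ℓ, where row i of V is v_i (expressed in the standard basis). Since V is invertible (lower-triangular with 1s on the diagonal, up to permutation), solve by back-substitution:
  V =
[[1, 1, 0, 0],
 [-1, 1, 1, 1],
 [1, 1, 1, 0],
 [1, 0, 0, 0]]
  V a = (4, 0, 1, 2)
Solving gives a = (2, 2, -3, 3).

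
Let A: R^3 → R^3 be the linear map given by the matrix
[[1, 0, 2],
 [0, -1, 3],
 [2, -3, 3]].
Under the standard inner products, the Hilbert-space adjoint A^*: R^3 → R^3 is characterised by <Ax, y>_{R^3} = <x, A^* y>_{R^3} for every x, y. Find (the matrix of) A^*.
A^* = A^T =
[[1, 0, 2],
 [0, -1, -3],
 [2, 3, 3]]

For real matrices with standard dot products, the defining identity <Ax, y> = <x, A^* y> gives (Ax)^T y = x^T (A^*) y, i.e. x^T A^T y = x^T (A^*) y. Since this holds for all x, y, we must have A^* = A^T. Therefore
A^* =
[[1, 0, 2],
 [0, -1, -3],
 [2, 3, 3]].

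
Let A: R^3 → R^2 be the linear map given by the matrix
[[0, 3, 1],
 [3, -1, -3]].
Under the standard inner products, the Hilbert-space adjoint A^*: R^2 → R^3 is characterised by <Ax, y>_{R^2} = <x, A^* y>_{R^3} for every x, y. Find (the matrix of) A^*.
A^* = A^T =
[[0, 3],
 [3, -1],
 [1, -3]]

For real matrices with standard dot products, the defining identity <Ax, y> = <x, A^* y> gives (Ax)^T y = x^T (A^*) y, i.e. x^T A^T y = x^T (A^*) y. Since this holds for all x, y, we must have A^* = A^T. Therefore
A^* =
[[0, 3],
 [3, -1],
 [1, -3]].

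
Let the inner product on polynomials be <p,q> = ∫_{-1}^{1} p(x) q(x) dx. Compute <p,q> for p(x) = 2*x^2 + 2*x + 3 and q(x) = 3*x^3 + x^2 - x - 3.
<p,q> = -272/15

Expand the product: p(x)·q(x) = 6*x^5 + 8*x^4 + 9*x^3 - 5*x^2 - 9*x - 9.
∫_{-1}^{1} of each monomial x^k gives [2/(k+1) if k even, 0 if k odd]. Integrating term-by-term (or equivalently evaluating the antiderivative F(x) = x^6 + 8*x^5/5 + 9*x^4/4 - 5*x^3/3 - 9*x^2/2 - 9*x at the endpoints):
  F(1) − F(−1) = -619/60 − (469/60) = -272/15.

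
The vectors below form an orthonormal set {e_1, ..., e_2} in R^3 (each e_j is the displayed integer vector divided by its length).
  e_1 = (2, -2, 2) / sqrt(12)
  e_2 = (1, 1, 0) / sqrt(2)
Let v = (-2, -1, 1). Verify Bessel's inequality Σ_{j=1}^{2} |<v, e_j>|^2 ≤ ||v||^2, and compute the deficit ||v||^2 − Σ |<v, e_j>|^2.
Σ |<v, e_j>|^2 = 9/2; ||v||^2 = 6; deficit = 3/2

Write each e_j = u_j / sqrt(<u_j, u_j>) where u_j is the displayed integer vector. Then <v, e_j> = <v, u_j> / sqrt(<u_j, u_j>), so |<v, e_j>|^2 = <v, u_j>^2 / <u_j, u_j>.
Coefficients: <v, e_1> = 0/sqrt(12), <v, e_2> = -3/sqrt(2).
Square and sum: Σ |<v, e_j>|^2 = 9/2.
Compute ||v||^2 = v·v = 6.
Deficit = 6 − 9/2 = 3/2 ≥ 0, confirming Bessel's inequality. (The deficit equals ||v − Σ <v,e_j> e_j||^2, the squared distance from v to span{e_j}.)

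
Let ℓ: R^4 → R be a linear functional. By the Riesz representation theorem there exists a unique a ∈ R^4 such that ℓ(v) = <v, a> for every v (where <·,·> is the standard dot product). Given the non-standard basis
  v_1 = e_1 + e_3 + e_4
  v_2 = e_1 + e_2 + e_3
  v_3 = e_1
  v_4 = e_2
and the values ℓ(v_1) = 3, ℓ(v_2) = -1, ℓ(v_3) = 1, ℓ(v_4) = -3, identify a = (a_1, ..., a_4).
a = (1, -3, 1, 1)

Write a = (a_1, ..., a_4) in the standard basis. For each basis vector v_i, ℓ(v_i) = <v_i, a> is a linear equation in the a_j's. Collect the n equations into a matrix system V a = ℓ, where row i of V is v_i (expressed in the standard basis). Since V is invertible (lower-triangular with 1s on the diagonal, up to permutation), solve by back-substitution:
  V =
[[1, 0, 1, 1],
 [1, 1, 1, 0],
 [1, 0, 0, 0],
 [0, 1, 0, 0]]
  V a = (3, -1, 1, -3)
Solving gives a = (1, -3, 1, 1).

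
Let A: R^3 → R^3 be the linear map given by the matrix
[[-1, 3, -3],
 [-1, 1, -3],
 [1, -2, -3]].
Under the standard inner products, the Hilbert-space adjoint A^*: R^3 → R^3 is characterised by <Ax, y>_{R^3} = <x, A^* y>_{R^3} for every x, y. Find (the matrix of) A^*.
A^* = A^T =
[[-1, -1, 1],
 [3, 1, -2],
 [-3, -3, -3]]

For real matrices with standard dot products, the defining identity <Ax, y> = <x, A^* y> gives (Ax)^T y = x^T (A^*) y, i.e. x^T A^T y = x^T (A^*) y. Since this holds for all x, y, we must have A^* = A^T. Therefore
A^* =
[[-1, -1, 1],
 [3, 1, -2],
 [-3, -3, -3]].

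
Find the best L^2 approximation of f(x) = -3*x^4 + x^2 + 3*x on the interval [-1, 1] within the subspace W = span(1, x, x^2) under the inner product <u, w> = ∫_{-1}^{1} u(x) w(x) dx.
g(x) = -11*x^2/7 + 3*x + 9/35

The best approximation g ∈ W is the orthogonal projection of f onto W. Writing g = a_0 + a_1 x + a_2 x^2, the coefficients solve the normal equations G · a = b where
  G_{ij} = <φ_i, φ_j> and b_i = <f, φ_i>, with φ_0 = 1, φ_1 = x, φ_2 = x^2.
G =
  [2, 0, 2/3]
  [0, 2/3, 0]
  [2/3, 0, 2/5],
b = (-8/15, 2, -16/35).
Solving gives a_0 = 9/35, a_1 = 3, a_2 = -11/7, so
  g(x) = -11*x^2/7 + 3*x + 9/35.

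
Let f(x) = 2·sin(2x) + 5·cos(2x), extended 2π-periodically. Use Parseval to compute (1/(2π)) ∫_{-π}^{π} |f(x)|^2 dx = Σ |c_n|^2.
Σ |c_n|^2 = 29/2

Expand |f|^2 and use orthogonality of {sin(nx), cos(mx)} on [-π, π]:
  ∫_{-π}^{π} sin(nx)^2 dx = π, ∫ cos(mx)^2 dx = π, and cross terms integrate to 0.
So ∫_{-π}^{π} f(x)^2 dx = 2^2 · π + 5^2 · π = (4 + 25)π.
Divide by 2π: (4 + 25)/2 = 29/2.
By Parseval, this equals Σ |c_n|^2.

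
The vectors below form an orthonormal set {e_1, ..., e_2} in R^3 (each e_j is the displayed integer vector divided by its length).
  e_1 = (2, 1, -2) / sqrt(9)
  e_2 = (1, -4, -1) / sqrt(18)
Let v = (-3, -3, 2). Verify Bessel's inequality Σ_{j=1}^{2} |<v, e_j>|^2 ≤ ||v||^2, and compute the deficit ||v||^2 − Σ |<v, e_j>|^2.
Σ |<v, e_j>|^2 = 43/2; ||v||^2 = 22; deficit = 1/2

Write each e_j = u_j / sqrt(<u_j, u_j>) where u_j is the displayed integer vector. Then <v, e_j> = <v, u_j> / sqrt(<u_j, u_j>), so |<v, e_j>|^2 = <v, u_j>^2 / <u_j, u_j>.
Coefficients: <v, e_1> = -13/sqrt(9), <v, e_2> = 7/sqrt(18).
Square and sum: Σ |<v, e_j>|^2 = 43/2.
Compute ||v||^2 = v·v = 22.
Deficit = 22 − 43/2 = 1/2 ≥ 0, confirming Bessel's inequality. (The deficit equals ||v − Σ <v,e_j> e_j||^2, the squared distance from v to span{e_j}.)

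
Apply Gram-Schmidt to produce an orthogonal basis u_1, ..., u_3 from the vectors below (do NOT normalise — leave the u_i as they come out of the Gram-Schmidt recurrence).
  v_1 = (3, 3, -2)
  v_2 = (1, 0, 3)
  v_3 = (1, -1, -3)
Orthogonal basis:
  u_1 = (3, 3, -2)
  u_2 = (31/22, 9/22, 30/11)
  u_3 = (261/211, -319/211, -87/211)

Apply the Gram-Schmidt recurrence
  u_1 = v_1
  u_i = v_i − Σ_{j<i} ((v_i · u_j) / (u_j · u_j)) · u_j.

Step by step this gives:
  u_1 = (3, 3, -2)
  u_2 = (31/22, 9/22, 30/11)
  u_3 = (261/211, -319/211, -87/211)

Orthogonality check:
  u_2 · u_1 = 0 (should be 0)
  u_3 · u_1 = 0 (should be 0)
  u_3 · u_2 = 0 (should be 0)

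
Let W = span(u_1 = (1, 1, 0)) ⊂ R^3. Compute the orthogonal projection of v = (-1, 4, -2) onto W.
proj_W(v) = (3/2, 3/2, 0)

Set up U = [u_1 | ... | u_1] ∈ R^(3×1). The projector onto W = col(U) is P = U (U^T U)^(-1) U^T.
Compute U^T U =
  [2],
and U^T v = (3).
Solve U^T U · c = U^T v for the coefficients: c = (3/2). The projection is proj_W(v) = U c.
Check: (v - proj_W(v)) · u_1 = 0  (should be 0).
Result: proj_W(v) = (3/2, 3/2, 0).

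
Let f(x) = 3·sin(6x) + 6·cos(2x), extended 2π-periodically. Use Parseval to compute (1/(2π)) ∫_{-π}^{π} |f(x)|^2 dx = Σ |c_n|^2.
Σ |c_n|^2 = 45/2

Expand |f|^2 and use orthogonality of {sin(nx), cos(mx)} on [-π, π]:
  ∫_{-π}^{π} sin(nx)^2 dx = π, ∫ cos(mx)^2 dx = π, and cross terms integrate to 0.
So ∫_{-π}^{π} f(x)^2 dx = 3^2 · π + 6^2 · π = (9 + 36)π.
Divide by 2π: (9 + 36)/2 = 45/2.
By Parseval, this equals Σ |c_n|^2.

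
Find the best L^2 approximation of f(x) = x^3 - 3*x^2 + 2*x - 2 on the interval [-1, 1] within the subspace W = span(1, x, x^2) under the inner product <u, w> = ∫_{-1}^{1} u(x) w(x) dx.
g(x) = -3*x^2 + 13*x/5 - 2

The best approximation g ∈ W is the orthogonal projection of f onto W. Writing g = a_0 + a_1 x + a_2 x^2, the coefficients solve the normal equations G · a = b where
  G_{ij} = <φ_i, φ_j> and b_i = <f, φ_i>, with φ_0 = 1, φ_1 = x, φ_2 = x^2.
G =
  [2, 0, 2/3]
  [0, 2/3, 0]
  [2/3, 0, 2/5],
b = (-6, 26/15, -38/15).
Solving gives a_0 = -2, a_1 = 13/5, a_2 = -3, so
  g(x) = -3*x^2 + 13*x/5 - 2.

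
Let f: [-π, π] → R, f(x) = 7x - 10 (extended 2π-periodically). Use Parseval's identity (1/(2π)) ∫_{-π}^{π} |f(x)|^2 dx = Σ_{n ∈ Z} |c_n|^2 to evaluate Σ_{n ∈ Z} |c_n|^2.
Σ |c_n|^2 = 49π^2/3 + 100

Expand and integrate term by term over [-π, π]:
  ∫ (7x)^2 dx = 49·(2π^3/3); ∫ 2·7·(-10)·x dx = 0 (odd integrand); ∫ (-10)^2 dx = 100·2π.
So (1/(2π)) ∫_{-π}^{π} (7x - 10)^2 dx = 49π^2/3 + 100 = 49π^2/3 + 100.
Parseval ⇒ Σ |c_n|^2 = 49π^2/3 + 100.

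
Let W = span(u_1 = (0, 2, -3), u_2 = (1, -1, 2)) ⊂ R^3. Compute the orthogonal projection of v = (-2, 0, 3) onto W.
proj_W(v) = (-10/7, -12/7, 13/7)

Set up U = [u_1 | ... | u_2] ∈ R^(3×2). The projector onto W = col(U) is P = U (U^T U)^(-1) U^T.
Compute U^T U =
  [13, -8]
  [-8, 6],
and U^T v = (-9, 4).
Solve U^T U · c = U^T v for the coefficients: c = (-11/7, -10/7). The projection is proj_W(v) = U c.
Check: (v - proj_W(v)) · u_1 = 0  (should be 0).
Check: (v - proj_W(v)) · u_2 = 0  (should be 0).
Result: proj_W(v) = (-10/7, -12/7, 13/7).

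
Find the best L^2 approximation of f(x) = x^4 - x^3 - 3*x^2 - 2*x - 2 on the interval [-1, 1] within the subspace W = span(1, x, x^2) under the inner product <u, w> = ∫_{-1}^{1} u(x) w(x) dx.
g(x) = -15*x^2/7 - 13*x/5 - 73/35

The best approximation g ∈ W is the orthogonal projection of f onto W. Writing g = a_0 + a_1 x + a_2 x^2, the coefficients solve the normal equations G · a = b where
  G_{ij} = <φ_i, φ_j> and b_i = <f, φ_i>, with φ_0 = 1, φ_1 = x, φ_2 = x^2.
G =
  [2, 0, 2/3]
  [0, 2/3, 0]
  [2/3, 0, 2/5],
b = (-28/5, -26/15, -236/105).
Solving gives a_0 = -73/35, a_1 = -13/5, a_2 = -15/7, so
  g(x) = -15*x^2/7 - 13*x/5 - 73/35.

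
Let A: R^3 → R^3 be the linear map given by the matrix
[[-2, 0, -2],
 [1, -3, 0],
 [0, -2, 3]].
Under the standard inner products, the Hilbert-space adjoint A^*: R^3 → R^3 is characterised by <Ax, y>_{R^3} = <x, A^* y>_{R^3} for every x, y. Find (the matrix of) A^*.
A^* = A^T =
[[-2, 1, 0],
 [0, -3, -2],
 [-2, 0, 3]]

For real matrices with standard dot products, the defining identity <Ax, y> = <x, A^* y> gives (Ax)^T y = x^T (A^*) y, i.e. x^T A^T y = x^T (A^*) y. Since this holds for all x, y, we must have A^* = A^T. Therefore
A^* =
[[-2, 1, 0],
 [0, -3, -2],
 [-2, 0, 3]].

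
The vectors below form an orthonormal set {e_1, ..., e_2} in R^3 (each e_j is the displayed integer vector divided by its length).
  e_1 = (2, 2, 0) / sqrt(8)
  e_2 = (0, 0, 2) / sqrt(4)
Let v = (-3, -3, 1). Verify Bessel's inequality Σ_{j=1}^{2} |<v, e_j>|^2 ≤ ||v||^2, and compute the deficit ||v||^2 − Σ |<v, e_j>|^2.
Σ |<v, e_j>|^2 = 19; ||v||^2 = 19; deficit = 0

Write each e_j = u_j / sqrt(<u_j, u_j>) where u_j is the displayed integer vector. Then <v, e_j> = <v, u_j> / sqrt(<u_j, u_j>), so |<v, e_j>|^2 = <v, u_j>^2 / <u_j, u_j>.
Coefficients: <v, e_1> = -12/sqrt(8), <v, e_2> = 2/sqrt(4).
Square and sum: Σ |<v, e_j>|^2 = 19.
Compute ||v||^2 = v·v = 19.
Deficit = 19 − 19 = 0 ≥ 0, confirming Bessel's inequality. (The deficit equals ||v − Σ <v,e_j> e_j||^2, the squared distance from v to span{e_j}.)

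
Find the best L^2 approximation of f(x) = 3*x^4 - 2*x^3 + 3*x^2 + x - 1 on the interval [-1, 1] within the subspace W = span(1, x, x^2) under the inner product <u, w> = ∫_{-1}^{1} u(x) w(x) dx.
g(x) = 39*x^2/7 - x/5 - 44/35

The best approximation g ∈ W is the orthogonal projection of f onto W. Writing g = a_0 + a_1 x + a_2 x^2, the coefficients solve the normal equations G · a = b where
  G_{ij} = <φ_i, φ_j> and b_i = <f, φ_i>, with φ_0 = 1, φ_1 = x, φ_2 = x^2.
G =
  [2, 0, 2/3]
  [0, 2/3, 0]
  [2/3, 0, 2/5],
b = (6/5, -2/15, 146/105).
Solving gives a_0 = -44/35, a_1 = -1/5, a_2 = 39/7, so
  g(x) = 39*x^2/7 - x/5 - 44/35.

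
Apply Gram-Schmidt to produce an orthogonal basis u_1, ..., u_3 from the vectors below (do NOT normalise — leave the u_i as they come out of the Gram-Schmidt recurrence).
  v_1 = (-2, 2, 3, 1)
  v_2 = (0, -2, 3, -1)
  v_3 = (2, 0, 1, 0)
Orthogonal basis:
  u_1 = (-2, 2, 3, 1)
  u_2 = (4/9, -22/9, 7/3, -11/9)
  u_3 = (105/59, 42/59, 35/59, 21/59)

Apply the Gram-Schmidt recurrence
  u_1 = v_1
  u_i = v_i − Σ_{j<i} ((v_i · u_j) / (u_j · u_j)) · u_j.

Step by step this gives:
  u_1 = (-2, 2, 3, 1)
  u_2 = (4/9, -22/9, 7/3, -11/9)
  u_3 = (105/59, 42/59, 35/59, 21/59)

Orthogonality check:
  u_2 · u_1 = 0 (should be 0)
  u_3 · u_1 = 0 (should be 0)
  u_3 · u_2 = 0 (should be 0)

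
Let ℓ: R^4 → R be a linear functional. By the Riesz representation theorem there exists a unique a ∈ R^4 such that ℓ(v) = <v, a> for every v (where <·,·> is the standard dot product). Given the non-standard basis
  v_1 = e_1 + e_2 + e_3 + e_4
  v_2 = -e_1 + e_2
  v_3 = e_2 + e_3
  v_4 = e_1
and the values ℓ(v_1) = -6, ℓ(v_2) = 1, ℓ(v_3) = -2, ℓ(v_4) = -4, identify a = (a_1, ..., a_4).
a = (-4, -3, 1, 0)

Write a = (a_1, ..., a_4) in the standard basis. For each basis vector v_i, ℓ(v_i) = <v_i, a> is a linear equation in the a_j's. Collect the n equations into a matrix system V a = ℓ, where row i of V is v_i (expressed in the standard basis). Since V is invertible (lower-triangular with 1s on the diagonal, up to permutation), solve by back-substitution:
  V =
[[1, 1, 1, 1],
 [-1, 1, 0, 0],
 [0, 1, 1, 0],
 [1, 0, 0, 0]]
  V a = (-6, 1, -2, -4)
Solving gives a = (-4, -3, 1, 0).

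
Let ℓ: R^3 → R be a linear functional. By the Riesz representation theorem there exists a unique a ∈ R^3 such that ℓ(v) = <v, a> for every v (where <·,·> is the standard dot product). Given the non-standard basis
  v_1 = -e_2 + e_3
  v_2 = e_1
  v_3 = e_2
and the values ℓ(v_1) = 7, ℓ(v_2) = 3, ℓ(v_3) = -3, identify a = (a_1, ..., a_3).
a = (3, -3, 4)

Write a = (a_1, ..., a_3) in the standard basis. For each basis vector v_i, ℓ(v_i) = <v_i, a> is a linear equation in the a_j's. Collect the n equations into a matrix system V a = ℓ, where row i of V is v_i (expressed in the standard basis). Since V is invertible (lower-triangular with 1s on the diagonal, up to permutation), solve by back-substitution:
  V =
[[0, -1, 1],
 [1, 0, 0],
 [0, 1, 0]]
  V a = (7, 3, -3)
Solving gives a = (3, -3, 4).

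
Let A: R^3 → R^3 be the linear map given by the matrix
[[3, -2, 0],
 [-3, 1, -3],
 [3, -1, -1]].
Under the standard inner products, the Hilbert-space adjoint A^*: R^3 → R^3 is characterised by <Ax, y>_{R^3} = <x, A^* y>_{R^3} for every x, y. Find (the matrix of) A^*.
A^* = A^T =
[[3, -3, 3],
 [-2, 1, -1],
 [0, -3, -1]]

For real matrices with standard dot products, the defining identity <Ax, y> = <x, A^* y> gives (Ax)^T y = x^T (A^*) y, i.e. x^T A^T y = x^T (A^*) y. Since this holds for all x, y, we must have A^* = A^T. Therefore
A^* =
[[3, -3, 3],
 [-2, 1, -1],
 [0, -3, -1]].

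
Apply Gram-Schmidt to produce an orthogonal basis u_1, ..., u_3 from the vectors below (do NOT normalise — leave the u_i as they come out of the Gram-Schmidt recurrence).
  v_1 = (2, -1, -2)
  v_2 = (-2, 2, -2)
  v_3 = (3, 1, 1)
Orthogonal basis:
  u_1 = (2, -1, -2)
  u_2 = (-14/9, 16/9, -22/9)
  u_3 = (21/13, 28/13, 7/13)

Apply the Gram-Schmidt recurrence
  u_1 = v_1
  u_i = v_i − Σ_{j<i} ((v_i · u_j) / (u_j · u_j)) · u_j.

Step by step this gives:
  u_1 = (2, -1, -2)
  u_2 = (-14/9, 16/9, -22/9)
  u_3 = (21/13, 28/13, 7/13)

Orthogonality check:
  u_2 · u_1 = 0 (should be 0)
  u_3 · u_1 = 0 (should be 0)
  u_3 · u_2 = 0 (should be 0)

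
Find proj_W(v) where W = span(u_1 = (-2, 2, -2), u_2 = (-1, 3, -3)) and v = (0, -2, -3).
proj_W(v) = (0, 1/2, -1/2)

Set up U = [u_1 | ... | u_2] ∈ R^(3×2). The projector onto W = col(U) is P = U (U^T U)^(-1) U^T.
Compute U^T U =
  [12, 14]
  [14, 19],
and U^T v = (2, 3).
Solve U^T U · c = U^T v for the coefficients: c = (-1/8, 1/4). The projection is proj_W(v) = U c.
Check: (v - proj_W(v)) · u_1 = 0  (should be 0).
Check: (v - proj_W(v)) · u_2 = 0  (should be 0).
Result: proj_W(v) = (0, 1/2, -1/2).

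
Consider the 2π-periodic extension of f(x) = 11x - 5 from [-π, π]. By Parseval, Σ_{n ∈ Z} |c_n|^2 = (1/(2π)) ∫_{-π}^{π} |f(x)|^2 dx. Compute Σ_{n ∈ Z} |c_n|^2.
Σ |c_n|^2 = 121π^2/3 + 25

Expand and integrate term by term over [-π, π]:
  ∫ (11x)^2 dx = 121·(2π^3/3); ∫ 2·11·(-5)·x dx = 0 (odd integrand); ∫ (-5)^2 dx = 25·2π.
So (1/(2π)) ∫_{-π}^{π} (11x - 5)^2 dx = 121π^2/3 + 25 = 121π^2/3 + 25.
Parseval ⇒ Σ |c_n|^2 = 121π^2/3 + 25.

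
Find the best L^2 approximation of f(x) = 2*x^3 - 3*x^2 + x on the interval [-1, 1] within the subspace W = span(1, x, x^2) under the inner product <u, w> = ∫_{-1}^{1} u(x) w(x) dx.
g(x) = -3*x^2 + 11*x/5

The best approximation g ∈ W is the orthogonal projection of f onto W. Writing g = a_0 + a_1 x + a_2 x^2, the coefficients solve the normal equations G · a = b where
  G_{ij} = <φ_i, φ_j> and b_i = <f, φ_i>, with φ_0 = 1, φ_1 = x, φ_2 = x^2.
G =
  [2, 0, 2/3]
  [0, 2/3, 0]
  [2/3, 0, 2/5],
b = (-2, 22/15, -6/5).
Solving gives a_0 = 0, a_1 = 11/5, a_2 = -3, so
  g(x) = -3*x^2 + 11*x/5.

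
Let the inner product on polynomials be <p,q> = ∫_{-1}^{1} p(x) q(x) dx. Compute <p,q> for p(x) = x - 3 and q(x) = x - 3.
<p,q> = 56/3

Expand the product: p(x)·q(x) = x^2 - 6*x + 9.
∫_{-1}^{1} of each monomial x^k gives [2/(k+1) if k even, 0 if k odd]. Integrating term-by-term (or equivalently evaluating the antiderivative F(x) = x^3/3 - 3*x^2 + 9*x at the endpoints):
  F(1) − F(−1) = 19/3 − (-37/3) = 56/3.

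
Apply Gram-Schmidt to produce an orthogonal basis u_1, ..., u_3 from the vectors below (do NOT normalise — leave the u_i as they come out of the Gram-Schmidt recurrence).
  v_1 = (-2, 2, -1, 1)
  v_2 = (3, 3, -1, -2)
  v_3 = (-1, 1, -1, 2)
Orthogonal basis:
  u_1 = (-2, 2, -1, 1)
  u_2 = (14/5, 16/5, -11/10, -19/10)
  u_3 = (156/229, -18/229, -94/229, 254/229)

Apply the Gram-Schmidt recurrence
  u_1 = v_1
  u_i = v_i − Σ_{j<i} ((v_i · u_j) / (u_j · u_j)) · u_j.

Step by step this gives:
  u_1 = (-2, 2, -1, 1)
  u_2 = (14/5, 16/5, -11/10, -19/10)
  u_3 = (156/229, -18/229, -94/229, 254/229)

Orthogonality check:
  u_2 · u_1 = 0 (should be 0)
  u_3 · u_1 = 0 (should be 0)
  u_3 · u_2 = 0 (should be 0)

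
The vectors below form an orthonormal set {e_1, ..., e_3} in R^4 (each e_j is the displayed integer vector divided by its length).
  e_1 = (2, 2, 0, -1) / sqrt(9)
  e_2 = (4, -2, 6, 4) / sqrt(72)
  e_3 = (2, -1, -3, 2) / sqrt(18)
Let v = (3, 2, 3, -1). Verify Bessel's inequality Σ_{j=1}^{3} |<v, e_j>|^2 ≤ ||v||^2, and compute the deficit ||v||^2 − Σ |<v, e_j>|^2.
Σ |<v, e_j>|^2 = 206/9; ||v||^2 = 23; deficit = 1/9

Write each e_j = u_j / sqrt(<u_j, u_j>) where u_j is the displayed integer vector. Then <v, e_j> = <v, u_j> / sqrt(<u_j, u_j>), so |<v, e_j>|^2 = <v, u_j>^2 / <u_j, u_j>.
Coefficients: <v, e_1> = 11/sqrt(9), <v, e_2> = 22/sqrt(72), <v, e_3> = -7/sqrt(18).
Square and sum: Σ |<v, e_j>|^2 = 206/9.
Compute ||v||^2 = v·v = 23.
Deficit = 23 − 206/9 = 1/9 ≥ 0, confirming Bessel's inequality. (The deficit equals ||v − Σ <v,e_j> e_j||^2, the squared distance from v to span{e_j}.)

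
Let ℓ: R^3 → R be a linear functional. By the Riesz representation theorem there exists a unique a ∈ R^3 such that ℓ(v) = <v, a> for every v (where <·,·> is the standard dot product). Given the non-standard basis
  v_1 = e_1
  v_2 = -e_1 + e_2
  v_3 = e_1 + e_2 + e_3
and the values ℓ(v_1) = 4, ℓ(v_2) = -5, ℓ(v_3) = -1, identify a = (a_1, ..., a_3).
a = (4, -1, -4)

Write a = (a_1, ..., a_3) in the standard basis. For each basis vector v_i, ℓ(v_i) = <v_i, a> is a linear equation in the a_j's. Collect the n equations into a matrix system V a = ℓ, where row i of V is v_i (expressed in the standard basis). Since V is invertible (lower-triangular with 1s on the diagonal, up to permutation), solve by back-substitution:
  V =
[[1, 0, 0],
 [-1, 1, 0],
 [1, 1, 1]]
  V a = (4, -5, -1)
Solving gives a = (4, -1, -4).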